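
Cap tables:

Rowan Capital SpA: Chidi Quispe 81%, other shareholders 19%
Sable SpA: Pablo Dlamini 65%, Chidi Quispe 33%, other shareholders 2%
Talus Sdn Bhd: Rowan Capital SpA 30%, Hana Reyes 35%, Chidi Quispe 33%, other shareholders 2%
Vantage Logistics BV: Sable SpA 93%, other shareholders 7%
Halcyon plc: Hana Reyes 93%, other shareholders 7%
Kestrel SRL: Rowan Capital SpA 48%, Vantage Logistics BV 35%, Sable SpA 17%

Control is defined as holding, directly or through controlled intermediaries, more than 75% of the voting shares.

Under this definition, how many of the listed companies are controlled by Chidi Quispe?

Chidi holds 81% of Rowan, so Chidi controls Rowan.
No other company's threshold is met.
Chidi controls 1 company.

1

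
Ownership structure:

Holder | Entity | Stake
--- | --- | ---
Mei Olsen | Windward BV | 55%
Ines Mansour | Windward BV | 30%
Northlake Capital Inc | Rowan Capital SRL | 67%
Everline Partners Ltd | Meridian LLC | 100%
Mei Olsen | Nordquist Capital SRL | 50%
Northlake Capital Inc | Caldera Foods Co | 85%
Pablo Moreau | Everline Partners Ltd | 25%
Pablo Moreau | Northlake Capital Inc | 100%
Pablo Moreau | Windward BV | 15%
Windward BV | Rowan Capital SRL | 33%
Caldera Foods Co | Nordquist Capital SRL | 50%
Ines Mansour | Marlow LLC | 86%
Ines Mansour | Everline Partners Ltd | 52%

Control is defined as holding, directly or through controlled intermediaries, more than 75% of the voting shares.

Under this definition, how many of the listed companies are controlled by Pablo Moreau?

Pablo holds 100% of Northlake, so Pablo controls Northlake.
Northlake holds 85% of Caldera, so Pablo controls Caldera.
No other company's threshold is met.
Pablo controls 2 companies.

2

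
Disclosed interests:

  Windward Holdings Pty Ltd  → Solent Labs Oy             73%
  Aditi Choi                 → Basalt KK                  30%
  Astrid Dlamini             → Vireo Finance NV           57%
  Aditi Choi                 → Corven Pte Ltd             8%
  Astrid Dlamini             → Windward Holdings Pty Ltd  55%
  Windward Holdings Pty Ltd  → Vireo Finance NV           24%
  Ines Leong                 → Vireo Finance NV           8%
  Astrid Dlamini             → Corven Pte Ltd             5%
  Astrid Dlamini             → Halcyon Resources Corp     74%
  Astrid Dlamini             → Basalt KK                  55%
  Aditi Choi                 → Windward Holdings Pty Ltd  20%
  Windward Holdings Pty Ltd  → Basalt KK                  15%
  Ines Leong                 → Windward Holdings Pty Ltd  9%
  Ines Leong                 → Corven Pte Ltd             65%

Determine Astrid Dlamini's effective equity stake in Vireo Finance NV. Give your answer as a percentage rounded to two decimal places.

70.20%

Astrid reaches Vireo along 2 paths.
Direct stake: 57% = 57%.
Via Windward: 55% × 24% = 13.2%.
Total: 57% + 13.2% = 70.2%.
Rounded: 70.20%.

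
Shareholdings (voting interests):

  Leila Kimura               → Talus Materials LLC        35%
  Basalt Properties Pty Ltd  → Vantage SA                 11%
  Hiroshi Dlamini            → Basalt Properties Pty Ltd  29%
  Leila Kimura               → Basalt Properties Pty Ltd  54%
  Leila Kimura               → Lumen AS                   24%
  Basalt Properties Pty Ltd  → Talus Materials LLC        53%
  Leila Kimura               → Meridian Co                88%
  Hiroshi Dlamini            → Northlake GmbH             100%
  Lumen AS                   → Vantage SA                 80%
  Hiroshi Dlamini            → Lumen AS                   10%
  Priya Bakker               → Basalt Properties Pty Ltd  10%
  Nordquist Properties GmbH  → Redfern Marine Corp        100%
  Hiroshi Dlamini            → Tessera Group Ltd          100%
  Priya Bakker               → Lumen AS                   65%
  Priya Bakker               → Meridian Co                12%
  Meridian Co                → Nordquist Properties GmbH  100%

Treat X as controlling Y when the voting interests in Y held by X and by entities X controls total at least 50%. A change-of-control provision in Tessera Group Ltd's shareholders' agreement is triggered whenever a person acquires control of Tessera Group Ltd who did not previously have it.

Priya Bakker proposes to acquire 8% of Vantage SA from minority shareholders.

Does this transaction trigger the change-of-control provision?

No

The purchase changes only Priya's holdings, so Priya is the only person who could newly come to control Tessera.
Priya holds 65% of Lumen, so Priya controls Lumen.
Lumen holds 80% of Vantage, so Priya controls Vantage.
Neither Priya nor any entity Priya controls holds any voting interest in Tessera.
So before the transaction, Priya does not control Tessera.
After the purchase, Priya holds 8% of Vantage directly.
Lumen and Priya together hold 80% + 8% = 88% of Vantage, so Priya controls Vantage.
After the transaction, neither Priya nor any entity Priya controls holds a voting interest in Tessera, so Priya still does not control it.
No new person acquires control, so the clause is not triggered.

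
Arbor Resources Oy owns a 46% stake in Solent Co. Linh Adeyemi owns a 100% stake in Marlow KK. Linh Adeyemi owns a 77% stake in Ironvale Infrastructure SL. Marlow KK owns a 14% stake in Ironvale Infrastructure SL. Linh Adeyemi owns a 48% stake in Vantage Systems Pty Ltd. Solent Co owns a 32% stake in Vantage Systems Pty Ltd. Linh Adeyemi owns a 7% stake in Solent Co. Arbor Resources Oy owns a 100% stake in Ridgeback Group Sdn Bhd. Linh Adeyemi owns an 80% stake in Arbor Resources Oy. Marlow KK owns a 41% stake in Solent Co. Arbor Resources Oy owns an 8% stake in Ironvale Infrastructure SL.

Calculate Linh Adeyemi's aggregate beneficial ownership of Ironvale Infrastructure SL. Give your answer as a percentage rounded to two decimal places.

97.40%

Linh reaches Ironvale along 3 paths.
Direct stake: 77% = 77%.
Via Marlow: 100% × 14% = 14%.
Via Arbor: 80% × 8% = 6.4%.
Total: 77% + 14% + 6.4% = 97.4%.
Rounded: 97.40%.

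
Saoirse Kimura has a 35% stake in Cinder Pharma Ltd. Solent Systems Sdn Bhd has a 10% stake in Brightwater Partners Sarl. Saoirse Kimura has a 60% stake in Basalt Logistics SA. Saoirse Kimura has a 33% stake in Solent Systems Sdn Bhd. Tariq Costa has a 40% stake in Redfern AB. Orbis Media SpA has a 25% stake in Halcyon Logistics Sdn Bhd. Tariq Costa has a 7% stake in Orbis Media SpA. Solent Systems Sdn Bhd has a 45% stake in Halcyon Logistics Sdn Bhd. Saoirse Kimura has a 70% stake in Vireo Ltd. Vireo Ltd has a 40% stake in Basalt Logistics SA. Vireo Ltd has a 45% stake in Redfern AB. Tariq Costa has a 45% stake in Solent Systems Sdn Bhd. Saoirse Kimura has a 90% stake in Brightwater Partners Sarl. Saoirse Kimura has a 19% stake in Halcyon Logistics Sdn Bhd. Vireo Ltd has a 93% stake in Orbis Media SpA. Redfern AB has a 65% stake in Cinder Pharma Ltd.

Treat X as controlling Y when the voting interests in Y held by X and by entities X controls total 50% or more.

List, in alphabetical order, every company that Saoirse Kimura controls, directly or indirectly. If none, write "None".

Basalt Logistics SA, Brightwater Partners Sarl, Orbis Media SpA, Vireo Ltd

Saoirse holds 70% of Vireo, so Saoirse controls Vireo.
Saoirse and Vireo together hold 60% + 40% = 100% of Basalt, so Saoirse controls Basalt.
Vireo holds 93% of Orbis, so Saoirse controls Orbis.
Saoirse holds 90% of Brightwater, so Saoirse controls Brightwater.
No other company's threshold is met.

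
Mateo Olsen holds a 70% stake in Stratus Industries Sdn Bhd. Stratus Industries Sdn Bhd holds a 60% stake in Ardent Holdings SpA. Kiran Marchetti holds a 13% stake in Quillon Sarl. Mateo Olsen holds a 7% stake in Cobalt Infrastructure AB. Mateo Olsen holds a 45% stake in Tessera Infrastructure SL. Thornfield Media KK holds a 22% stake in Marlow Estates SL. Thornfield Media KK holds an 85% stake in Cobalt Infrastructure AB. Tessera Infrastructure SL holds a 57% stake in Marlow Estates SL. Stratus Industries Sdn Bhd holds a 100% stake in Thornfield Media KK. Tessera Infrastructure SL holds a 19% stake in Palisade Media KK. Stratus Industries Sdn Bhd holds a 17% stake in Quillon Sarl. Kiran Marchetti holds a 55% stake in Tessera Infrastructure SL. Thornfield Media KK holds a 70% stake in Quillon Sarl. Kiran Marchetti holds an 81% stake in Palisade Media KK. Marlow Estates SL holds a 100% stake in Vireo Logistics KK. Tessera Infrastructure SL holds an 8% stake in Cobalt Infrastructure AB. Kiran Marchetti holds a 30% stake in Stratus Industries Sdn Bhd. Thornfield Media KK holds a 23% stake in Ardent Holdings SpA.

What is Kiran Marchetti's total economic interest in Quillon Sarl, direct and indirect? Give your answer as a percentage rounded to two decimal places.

39.10%

Kiran reaches Quillon along 3 paths.
Direct stake: 13% = 13%.
Via Stratus → Thornfield: 30% × 100% × 70% = 21%.
Via Stratus: 30% × 17% = 5.1%.
Total: 13% + 21% + 5.1% = 39.1%.
Rounded: 39.10%.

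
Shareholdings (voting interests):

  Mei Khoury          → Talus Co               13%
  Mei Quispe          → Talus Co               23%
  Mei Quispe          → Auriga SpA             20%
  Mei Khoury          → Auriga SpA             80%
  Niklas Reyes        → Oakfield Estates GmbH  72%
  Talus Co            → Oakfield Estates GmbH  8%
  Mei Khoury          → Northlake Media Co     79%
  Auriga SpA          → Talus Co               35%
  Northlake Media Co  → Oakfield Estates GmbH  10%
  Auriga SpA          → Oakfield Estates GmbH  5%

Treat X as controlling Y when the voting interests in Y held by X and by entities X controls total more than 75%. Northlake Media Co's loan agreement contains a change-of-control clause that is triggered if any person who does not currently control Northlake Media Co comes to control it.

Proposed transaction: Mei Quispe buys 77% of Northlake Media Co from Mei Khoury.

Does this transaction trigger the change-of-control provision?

Yes

The purchase adds only to Mei Quispe's holdings (Mei Khoury's stake shrinks), so Mei Quispe is the only person who could newly come to control Northlake.
Mei Quispe's largest direct stake is 23% in Talus, which does not meet the threshold, so Mei Quispe controls no company.
Neither Mei Quispe nor any entity Mei Quispe controls holds any voting interest in Northlake.
So before the transaction, Mei Quispe does not control Northlake.
After the purchase, Mei Quispe holds 77% of Northlake directly, and Mei Khoury's stake falls to 2%.
Mei Quispe holds 77% of Northlake, so Mei Quispe controls Northlake.
Mei Quispe did not control Northlake before and does after, so the clause is triggered.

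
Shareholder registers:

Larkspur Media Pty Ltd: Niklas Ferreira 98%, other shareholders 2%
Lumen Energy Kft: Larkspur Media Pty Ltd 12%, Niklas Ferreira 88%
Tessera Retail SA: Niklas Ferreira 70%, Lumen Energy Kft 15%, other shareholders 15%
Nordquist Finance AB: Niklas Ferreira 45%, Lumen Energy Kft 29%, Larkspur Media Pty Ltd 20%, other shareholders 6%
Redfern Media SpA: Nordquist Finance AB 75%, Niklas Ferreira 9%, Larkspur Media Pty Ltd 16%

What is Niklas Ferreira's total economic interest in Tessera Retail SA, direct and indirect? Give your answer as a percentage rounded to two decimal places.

Niklas reaches Tessera along 3 paths.
Direct stake: 70% = 70%.
Via Larkspur → Lumen: 98% × 12% × 15% = 1.764%.
Via Lumen: 88% × 15% = 13.2%.
Total: 70% + 1.764% + 13.2% = 84.964%.
Rounded: 84.96%.

84.96%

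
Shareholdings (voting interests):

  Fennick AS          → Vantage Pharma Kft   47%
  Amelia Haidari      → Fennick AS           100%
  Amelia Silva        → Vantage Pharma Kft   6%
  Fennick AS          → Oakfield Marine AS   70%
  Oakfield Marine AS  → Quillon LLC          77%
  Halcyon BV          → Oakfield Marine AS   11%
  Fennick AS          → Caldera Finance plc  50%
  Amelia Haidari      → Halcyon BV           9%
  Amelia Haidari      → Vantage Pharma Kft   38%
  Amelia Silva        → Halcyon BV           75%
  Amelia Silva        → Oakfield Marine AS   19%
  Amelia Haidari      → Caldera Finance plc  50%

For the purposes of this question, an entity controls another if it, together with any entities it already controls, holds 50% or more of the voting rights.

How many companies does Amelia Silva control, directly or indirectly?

Amelia Silva holds 75% of Halcyon, so Amelia Silva controls Halcyon.
No other company's threshold is met.
Amelia Silva controls 1 company.

1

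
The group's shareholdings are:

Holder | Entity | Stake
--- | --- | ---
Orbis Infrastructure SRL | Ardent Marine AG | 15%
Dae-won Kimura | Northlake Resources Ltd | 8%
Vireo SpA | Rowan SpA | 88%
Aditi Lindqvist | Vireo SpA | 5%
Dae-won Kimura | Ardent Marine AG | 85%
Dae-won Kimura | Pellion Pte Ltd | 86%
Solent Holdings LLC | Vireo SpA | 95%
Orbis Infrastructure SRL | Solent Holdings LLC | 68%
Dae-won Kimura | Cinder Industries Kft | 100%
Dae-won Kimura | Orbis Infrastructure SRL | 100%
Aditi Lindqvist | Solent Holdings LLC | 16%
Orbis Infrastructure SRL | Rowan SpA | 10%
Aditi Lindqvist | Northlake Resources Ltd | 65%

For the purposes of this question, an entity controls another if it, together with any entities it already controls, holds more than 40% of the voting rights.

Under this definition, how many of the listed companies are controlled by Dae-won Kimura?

7

Dae-won holds 100% of Orbis, so Dae-won controls Orbis.
Orbis and Dae-won together hold 15% + 85% = 100% of Ardent, so Dae-won controls Ardent.
Orbis holds 68% of Solent, so Dae-won controls Solent.
Dae-won holds 86% of Pellion, so Dae-won controls Pellion.
Solent holds 95% of Vireo, so Dae-won controls Vireo.
Vireo and Orbis together hold 88% + 10% = 98% of Rowan, so Dae-won controls Rowan.
Dae-won holds 100% of Cinder, so Dae-won controls Cinder.
No other company's threshold is met.
Dae-won controls 7 companies.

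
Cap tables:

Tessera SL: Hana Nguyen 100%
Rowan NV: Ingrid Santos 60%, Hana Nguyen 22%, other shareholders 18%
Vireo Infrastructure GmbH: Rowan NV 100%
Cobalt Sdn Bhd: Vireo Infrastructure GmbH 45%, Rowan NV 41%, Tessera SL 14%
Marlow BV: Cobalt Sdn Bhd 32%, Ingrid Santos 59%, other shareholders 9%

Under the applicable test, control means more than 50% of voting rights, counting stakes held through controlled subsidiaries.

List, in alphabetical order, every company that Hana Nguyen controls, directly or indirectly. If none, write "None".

Hana holds 100% of Tessera, so Hana controls Tessera.
No other company's threshold is met.

Tessera SL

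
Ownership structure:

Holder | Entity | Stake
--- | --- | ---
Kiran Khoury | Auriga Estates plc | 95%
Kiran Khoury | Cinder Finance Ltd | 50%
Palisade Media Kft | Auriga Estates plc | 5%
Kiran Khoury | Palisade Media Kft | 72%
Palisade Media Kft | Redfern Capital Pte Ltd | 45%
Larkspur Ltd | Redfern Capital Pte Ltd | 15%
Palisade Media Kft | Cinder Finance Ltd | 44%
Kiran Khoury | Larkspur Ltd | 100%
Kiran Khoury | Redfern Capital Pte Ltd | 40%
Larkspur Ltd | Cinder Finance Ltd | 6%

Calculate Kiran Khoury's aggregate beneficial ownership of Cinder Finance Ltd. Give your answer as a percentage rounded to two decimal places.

87.68%

Kiran reaches Cinder along 3 paths.
Via Larkspur: 100% × 6% = 6%.
Direct stake: 50% = 50%.
Via Palisade: 72% × 44% = 31.68%.
Total: 6% + 50% + 31.68% = 87.68%.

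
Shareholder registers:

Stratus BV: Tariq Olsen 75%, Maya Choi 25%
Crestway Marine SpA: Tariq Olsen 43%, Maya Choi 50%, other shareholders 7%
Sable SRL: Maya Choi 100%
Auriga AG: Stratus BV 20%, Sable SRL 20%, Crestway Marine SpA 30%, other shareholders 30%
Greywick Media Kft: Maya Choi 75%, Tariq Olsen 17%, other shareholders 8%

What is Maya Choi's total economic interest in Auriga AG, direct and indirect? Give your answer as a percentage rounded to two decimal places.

Maya reaches Auriga along 3 paths.
Via Stratus: 25% × 20% = 5%.
Via Sable: 100% × 20% = 20%.
Via Crestway: 50% × 30% = 15%.
Total: 5% + 20% + 15% = 40%.
Rounded: 40.00%.

40.00%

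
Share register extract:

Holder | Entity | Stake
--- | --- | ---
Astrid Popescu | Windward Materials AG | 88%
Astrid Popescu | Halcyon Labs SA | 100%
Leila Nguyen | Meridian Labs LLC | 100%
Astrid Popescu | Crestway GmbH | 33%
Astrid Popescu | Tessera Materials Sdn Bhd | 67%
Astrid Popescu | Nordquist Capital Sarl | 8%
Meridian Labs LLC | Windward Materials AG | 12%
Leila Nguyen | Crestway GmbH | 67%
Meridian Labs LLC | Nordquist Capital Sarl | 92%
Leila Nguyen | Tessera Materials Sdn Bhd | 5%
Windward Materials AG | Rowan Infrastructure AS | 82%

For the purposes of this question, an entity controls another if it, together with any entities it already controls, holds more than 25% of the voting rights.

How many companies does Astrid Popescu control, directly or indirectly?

5

Astrid holds 33% of Crestway, so Astrid controls Crestway.
Astrid holds 100% of Halcyon, so Astrid controls Halcyon.
Astrid holds 88% of Windward, so Astrid controls Windward.
Windward holds 82% of Rowan, so Astrid controls Rowan.
Astrid holds 67% of Tessera, so Astrid controls Tessera.
No other company's threshold is met.
Astrid controls 5 companies.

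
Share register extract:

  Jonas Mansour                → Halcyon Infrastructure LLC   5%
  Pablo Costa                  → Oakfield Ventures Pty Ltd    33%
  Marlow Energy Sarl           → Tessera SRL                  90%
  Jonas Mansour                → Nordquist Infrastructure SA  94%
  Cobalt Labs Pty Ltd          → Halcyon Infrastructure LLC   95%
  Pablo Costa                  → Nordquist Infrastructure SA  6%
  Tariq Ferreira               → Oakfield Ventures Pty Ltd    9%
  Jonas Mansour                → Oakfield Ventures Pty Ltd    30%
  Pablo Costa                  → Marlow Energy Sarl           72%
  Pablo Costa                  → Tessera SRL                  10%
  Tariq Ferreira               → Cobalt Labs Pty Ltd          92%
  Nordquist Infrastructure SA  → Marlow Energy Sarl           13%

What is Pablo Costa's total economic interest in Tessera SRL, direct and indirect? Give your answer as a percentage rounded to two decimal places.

Pablo reaches Tessera along 3 paths.
Via Nordquist → Marlow: 6% × 13% × 90% = 0.702%.
Via Marlow: 72% × 90% = 64.8%.
Direct stake: 10% = 10%.
Total: 0.702% + 64.8% + 10% = 75.502%.
Rounded: 75.50%.

75.50%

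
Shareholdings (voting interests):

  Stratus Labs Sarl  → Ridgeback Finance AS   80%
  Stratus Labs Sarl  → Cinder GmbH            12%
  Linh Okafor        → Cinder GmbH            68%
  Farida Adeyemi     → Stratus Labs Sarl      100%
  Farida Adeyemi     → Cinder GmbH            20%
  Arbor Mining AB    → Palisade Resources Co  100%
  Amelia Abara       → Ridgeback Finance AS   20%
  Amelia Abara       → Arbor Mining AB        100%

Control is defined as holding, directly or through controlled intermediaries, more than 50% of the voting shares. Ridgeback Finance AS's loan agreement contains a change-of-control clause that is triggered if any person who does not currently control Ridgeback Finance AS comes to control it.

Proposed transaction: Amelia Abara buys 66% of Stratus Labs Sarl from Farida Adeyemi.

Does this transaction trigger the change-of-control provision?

The purchase adds only to Amelia's holdings (Farida's stake shrinks), so Amelia is the only person who could newly come to control Ridgeback.
Amelia holds 100% of Arbor, so Amelia controls Arbor.
Arbor holds 100% of Palisade, so Amelia controls Palisade.
In Ridgeback, Amelia's side holds only 20%, not > 50%.
So before the transaction, Amelia does not control Ridgeback.
After the purchase, Amelia holds 66% of Stratus directly, and Farida's stake falls to 34%.
Amelia holds 66% of Stratus, so Amelia controls Stratus.
Stratus and Amelia together hold 80% + 20% = 100% of Ridgeback, so Amelia controls Ridgeback.
Amelia did not control Ridgeback before and does after, so the clause is triggered.

Yes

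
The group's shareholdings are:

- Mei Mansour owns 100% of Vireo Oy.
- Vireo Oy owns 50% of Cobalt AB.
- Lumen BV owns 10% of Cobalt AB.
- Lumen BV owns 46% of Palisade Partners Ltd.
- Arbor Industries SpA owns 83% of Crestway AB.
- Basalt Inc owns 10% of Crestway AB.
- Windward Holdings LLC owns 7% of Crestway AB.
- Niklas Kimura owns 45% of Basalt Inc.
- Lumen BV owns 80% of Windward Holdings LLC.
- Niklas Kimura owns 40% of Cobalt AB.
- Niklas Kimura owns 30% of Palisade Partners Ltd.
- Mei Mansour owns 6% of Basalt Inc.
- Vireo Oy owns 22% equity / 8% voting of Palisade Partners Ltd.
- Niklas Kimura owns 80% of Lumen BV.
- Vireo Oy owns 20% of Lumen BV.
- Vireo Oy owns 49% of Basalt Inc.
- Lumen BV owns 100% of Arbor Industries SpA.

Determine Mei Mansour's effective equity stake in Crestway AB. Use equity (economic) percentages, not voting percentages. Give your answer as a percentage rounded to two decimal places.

23.22%

Mei reaches Crestway along 4 paths.
Via Vireo → Lumen → Arbor: 100% × 20% × 100% × 83% = 16.6%.
Via Vireo → Lumen → Windward: 100% × 20% × 80% × 7% = 1.12%.
Via Vireo → Basalt: 100% × 49% × 10% = 4.9%.
Via Basalt: 6% × 10% = 0.6%.
Total: 16.6% + 1.12% + 4.9% + 0.6% = 23.22%.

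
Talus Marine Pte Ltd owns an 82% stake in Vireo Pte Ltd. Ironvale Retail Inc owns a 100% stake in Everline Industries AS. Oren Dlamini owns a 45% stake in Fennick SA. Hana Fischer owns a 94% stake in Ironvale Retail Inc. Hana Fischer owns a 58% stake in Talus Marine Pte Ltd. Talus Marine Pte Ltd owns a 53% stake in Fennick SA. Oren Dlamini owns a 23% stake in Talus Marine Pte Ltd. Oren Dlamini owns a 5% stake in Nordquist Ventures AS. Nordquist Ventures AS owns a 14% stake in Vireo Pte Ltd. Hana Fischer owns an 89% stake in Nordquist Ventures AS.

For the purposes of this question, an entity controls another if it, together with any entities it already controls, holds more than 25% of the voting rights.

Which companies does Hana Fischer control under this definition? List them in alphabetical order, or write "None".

Everline Industries AS, Fennick SA, Ironvale Retail Inc, Nordquist Ventures AS, Talus Marine Pte Ltd, Vireo Pte Ltd

Hana holds 58% of Talus, so Hana controls Talus.
Hana holds 89% of Nordquist, so Hana controls Nordquist.
Hana holds 94% of Ironvale, so Hana controls Ironvale.
Nordquist and Talus together hold 14% + 82% = 96% of Vireo, so Hana controls Vireo.
Talus holds 53% of Fennick, so Hana controls Fennick.
Ironvale holds 100% of Everline, so Hana controls Everline.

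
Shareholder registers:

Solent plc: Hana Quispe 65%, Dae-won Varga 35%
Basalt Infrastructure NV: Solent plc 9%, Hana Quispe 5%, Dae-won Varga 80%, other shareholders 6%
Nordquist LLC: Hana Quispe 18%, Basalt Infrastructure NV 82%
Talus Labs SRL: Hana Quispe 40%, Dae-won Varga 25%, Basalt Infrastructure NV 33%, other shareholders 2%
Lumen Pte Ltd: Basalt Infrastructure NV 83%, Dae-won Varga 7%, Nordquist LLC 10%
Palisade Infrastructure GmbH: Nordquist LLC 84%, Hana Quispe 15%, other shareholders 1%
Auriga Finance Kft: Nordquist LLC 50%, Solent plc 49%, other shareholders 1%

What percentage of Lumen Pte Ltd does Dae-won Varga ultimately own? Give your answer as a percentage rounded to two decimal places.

Dae-won reaches Lumen along 5 paths.
Via Solent → Basalt: 35% × 9% × 83% = 2.6145%.
Via Basalt: 80% × 83% = 66.4%.
Direct stake: 7% = 7%.
Via Solent → Basalt → Nordquist: 35% × 9% × 82% × 10% = 0.2583%.
Via Basalt → Nordquist: 80% × 82% × 10% = 6.56%.
Total: 2.6145% + 66.4% + 7% + 0.2583% + 6.56% = 82.8328%.
Rounded: 82.83%.

82.83%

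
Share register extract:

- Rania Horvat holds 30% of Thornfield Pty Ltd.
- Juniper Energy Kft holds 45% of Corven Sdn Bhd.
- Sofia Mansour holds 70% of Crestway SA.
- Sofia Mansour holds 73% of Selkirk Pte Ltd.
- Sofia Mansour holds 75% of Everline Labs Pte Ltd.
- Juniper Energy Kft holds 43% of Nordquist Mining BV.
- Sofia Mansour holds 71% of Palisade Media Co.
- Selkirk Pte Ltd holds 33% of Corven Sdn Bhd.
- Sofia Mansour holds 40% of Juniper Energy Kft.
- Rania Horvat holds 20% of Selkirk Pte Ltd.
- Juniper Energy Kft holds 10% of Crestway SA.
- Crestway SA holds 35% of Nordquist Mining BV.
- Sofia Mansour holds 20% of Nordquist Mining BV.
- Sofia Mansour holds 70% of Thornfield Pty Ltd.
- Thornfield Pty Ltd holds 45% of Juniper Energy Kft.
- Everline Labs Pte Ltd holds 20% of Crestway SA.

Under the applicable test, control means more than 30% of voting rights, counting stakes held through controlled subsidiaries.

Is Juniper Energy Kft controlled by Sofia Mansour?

Yes

Sofia holds 70% of Thornfield, so Sofia controls Thornfield.
Thornfield and Sofia together hold 45% + 40% = 85% of Juniper, so Sofia controls Juniper.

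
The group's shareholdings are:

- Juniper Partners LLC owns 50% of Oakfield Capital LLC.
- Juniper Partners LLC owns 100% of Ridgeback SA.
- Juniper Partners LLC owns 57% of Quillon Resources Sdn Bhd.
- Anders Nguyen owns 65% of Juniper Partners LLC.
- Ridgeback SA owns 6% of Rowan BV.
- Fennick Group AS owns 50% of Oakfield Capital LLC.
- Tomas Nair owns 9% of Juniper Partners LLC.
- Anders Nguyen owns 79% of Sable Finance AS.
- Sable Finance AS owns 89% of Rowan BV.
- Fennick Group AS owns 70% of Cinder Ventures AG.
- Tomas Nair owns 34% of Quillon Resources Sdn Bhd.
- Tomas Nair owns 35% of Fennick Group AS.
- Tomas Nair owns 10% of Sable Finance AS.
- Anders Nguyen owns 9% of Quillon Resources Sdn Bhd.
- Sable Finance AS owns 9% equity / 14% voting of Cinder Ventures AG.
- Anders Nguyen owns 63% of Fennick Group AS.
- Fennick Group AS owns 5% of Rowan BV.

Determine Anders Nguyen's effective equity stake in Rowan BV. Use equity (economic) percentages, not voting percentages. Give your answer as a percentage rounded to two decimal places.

77.36%

Anders reaches Rowan along 3 paths.
Via Juniper → Ridgeback: 65% × 100% × 6% = 3.9%.
Via Fennick: 63% × 5% = 3.15%.
Via Sable: 79% × 89% = 70.31%.
Total: 3.9% + 3.15% + 70.31% = 77.36%.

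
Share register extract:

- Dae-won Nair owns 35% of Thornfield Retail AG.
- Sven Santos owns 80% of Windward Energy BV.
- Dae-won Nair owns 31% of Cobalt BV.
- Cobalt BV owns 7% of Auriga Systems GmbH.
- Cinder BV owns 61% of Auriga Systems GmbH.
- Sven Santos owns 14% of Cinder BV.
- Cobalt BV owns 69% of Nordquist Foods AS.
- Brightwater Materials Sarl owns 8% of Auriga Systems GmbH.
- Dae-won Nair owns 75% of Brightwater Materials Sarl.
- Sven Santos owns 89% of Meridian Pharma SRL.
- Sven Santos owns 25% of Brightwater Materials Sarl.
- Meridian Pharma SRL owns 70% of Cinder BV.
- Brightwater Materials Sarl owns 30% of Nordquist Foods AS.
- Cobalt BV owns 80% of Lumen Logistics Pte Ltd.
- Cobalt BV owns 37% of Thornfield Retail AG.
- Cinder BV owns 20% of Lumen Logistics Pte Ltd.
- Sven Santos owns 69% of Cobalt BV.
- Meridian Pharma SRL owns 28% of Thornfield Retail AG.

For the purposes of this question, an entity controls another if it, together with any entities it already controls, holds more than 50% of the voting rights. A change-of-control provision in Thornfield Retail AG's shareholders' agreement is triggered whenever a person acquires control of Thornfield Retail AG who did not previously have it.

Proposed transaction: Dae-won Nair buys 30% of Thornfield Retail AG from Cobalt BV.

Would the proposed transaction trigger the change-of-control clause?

Yes

The purchase adds only to Dae-won's holdings (Cobalt's stake shrinks), so Dae-won is the only person who could newly come to control Thornfield.
Dae-won holds 75% of Brightwater, so Dae-won controls Brightwater.
In Thornfield, Dae-won's side holds only 35%, not > 50%.
So before the transaction, Dae-won does not control Thornfield.
After the purchase, Dae-won's direct stake in Thornfield rises to 35% + 30% = 65%, and Cobalt's stake falls to 7%.
Dae-won holds 65% of Thornfield, so Dae-won controls Thornfield.
Dae-won did not control Thornfield before and does after, so the clause is triggered.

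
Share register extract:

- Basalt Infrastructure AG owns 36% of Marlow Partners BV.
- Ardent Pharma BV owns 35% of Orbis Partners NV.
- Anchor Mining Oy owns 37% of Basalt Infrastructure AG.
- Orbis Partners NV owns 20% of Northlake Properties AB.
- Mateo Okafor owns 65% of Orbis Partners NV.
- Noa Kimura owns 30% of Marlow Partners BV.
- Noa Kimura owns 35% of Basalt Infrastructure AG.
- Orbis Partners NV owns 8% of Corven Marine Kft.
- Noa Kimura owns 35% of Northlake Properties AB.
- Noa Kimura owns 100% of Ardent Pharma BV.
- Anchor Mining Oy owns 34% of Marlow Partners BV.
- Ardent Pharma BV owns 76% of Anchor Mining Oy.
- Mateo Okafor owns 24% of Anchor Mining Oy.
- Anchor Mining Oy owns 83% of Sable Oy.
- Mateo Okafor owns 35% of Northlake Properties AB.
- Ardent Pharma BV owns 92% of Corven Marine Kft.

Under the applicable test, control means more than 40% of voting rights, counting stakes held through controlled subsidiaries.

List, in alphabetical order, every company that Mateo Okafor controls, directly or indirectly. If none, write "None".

Mateo holds 65% of Orbis, so Mateo controls Orbis.
Mateo and Orbis together hold 35% + 20% = 55% of Northlake, so Mateo controls Northlake.
No other company's threshold is met.

Northlake Properties AB, Orbis Partners NV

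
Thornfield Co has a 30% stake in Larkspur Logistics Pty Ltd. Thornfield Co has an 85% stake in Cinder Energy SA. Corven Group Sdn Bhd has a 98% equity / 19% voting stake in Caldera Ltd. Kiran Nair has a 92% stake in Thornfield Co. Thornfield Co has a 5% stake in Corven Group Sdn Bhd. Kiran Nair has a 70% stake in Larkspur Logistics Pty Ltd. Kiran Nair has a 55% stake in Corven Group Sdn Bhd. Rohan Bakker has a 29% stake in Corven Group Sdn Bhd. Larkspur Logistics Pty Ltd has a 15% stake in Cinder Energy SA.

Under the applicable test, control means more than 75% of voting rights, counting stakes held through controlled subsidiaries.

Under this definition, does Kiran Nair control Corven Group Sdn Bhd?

Kiran holds 92% of Thornfield, so Kiran controls Thornfield.
Thornfield and Kiran together hold 30% + 70% = 100% of Larkspur, so Kiran controls Larkspur.
Thornfield and Larkspur together hold 85% + 15% = 100% of Cinder, so Kiran controls Cinder.
In Corven, Kiran's side holds only 5% + 55% = 60%, not > 75%.
So Kiran does not control Corven.

No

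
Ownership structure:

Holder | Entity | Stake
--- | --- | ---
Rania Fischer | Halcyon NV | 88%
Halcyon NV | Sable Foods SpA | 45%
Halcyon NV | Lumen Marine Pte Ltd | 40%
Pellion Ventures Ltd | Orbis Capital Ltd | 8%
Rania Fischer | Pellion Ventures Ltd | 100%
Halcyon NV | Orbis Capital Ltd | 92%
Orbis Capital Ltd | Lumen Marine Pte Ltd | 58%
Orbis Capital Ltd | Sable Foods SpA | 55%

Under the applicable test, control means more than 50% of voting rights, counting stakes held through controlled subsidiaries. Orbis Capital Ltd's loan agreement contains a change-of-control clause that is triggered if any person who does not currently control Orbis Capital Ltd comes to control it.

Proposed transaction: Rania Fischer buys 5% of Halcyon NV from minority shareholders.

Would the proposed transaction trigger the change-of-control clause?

No

The purchase changes only Rania's holdings, so Rania is the only person who could newly come to control Orbis.
Rania holds 88% of Halcyon, so Rania controls Halcyon.
Rania holds 100% of Pellion, so Rania controls Pellion.
Pellion and Halcyon together hold 8% + 92% = 100% of Orbis, so Rania controls Orbis.
So Rania already controls Orbis before the transaction.
After the purchase, Rania's direct stake in Halcyon rises to 88% + 5% = 93%.
Rania controlled Orbis already, so this is not a new person acquiring control; every other person's position is unchanged or reduced.
No new person acquires control, so the clause is not triggered.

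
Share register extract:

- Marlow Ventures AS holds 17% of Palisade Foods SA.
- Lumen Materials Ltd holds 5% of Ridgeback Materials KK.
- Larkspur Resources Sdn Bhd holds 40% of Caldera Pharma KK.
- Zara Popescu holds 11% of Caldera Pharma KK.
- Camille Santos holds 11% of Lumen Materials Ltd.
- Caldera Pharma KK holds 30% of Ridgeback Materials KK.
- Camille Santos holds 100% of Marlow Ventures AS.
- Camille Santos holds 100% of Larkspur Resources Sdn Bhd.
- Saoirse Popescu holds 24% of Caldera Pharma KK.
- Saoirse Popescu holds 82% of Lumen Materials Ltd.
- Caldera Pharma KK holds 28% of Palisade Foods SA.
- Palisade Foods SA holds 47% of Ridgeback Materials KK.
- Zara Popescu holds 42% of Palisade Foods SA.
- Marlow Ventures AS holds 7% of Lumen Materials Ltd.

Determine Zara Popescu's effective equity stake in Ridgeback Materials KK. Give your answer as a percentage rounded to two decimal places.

24.49%

Zara reaches Ridgeback along 3 paths.
Via Palisade: 42% × 47% = 19.74%.
Via Caldera → Palisade: 11% × 28% × 47% = 1.4476%.
Via Caldera: 11% × 30% = 3.3%.
Total: 19.74% + 1.4476% + 3.3% = 24.4876%.
Rounded: 24.49%.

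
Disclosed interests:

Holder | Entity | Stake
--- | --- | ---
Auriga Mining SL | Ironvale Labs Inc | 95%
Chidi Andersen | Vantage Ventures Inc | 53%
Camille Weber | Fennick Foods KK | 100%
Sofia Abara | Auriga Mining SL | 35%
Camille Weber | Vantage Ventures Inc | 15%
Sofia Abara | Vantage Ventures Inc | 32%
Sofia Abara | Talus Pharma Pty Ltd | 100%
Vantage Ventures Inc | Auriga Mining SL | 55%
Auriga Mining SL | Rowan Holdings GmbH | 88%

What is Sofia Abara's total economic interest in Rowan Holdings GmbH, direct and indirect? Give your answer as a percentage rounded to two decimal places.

46.29%

Sofia reaches Rowan along 2 paths.
Via Vantage → Auriga: 32% × 55% × 88% = 15.488%.
Via Auriga: 35% × 88% = 30.8%.
Total: 15.488% + 30.8% = 46.288%.
Rounded: 46.29%.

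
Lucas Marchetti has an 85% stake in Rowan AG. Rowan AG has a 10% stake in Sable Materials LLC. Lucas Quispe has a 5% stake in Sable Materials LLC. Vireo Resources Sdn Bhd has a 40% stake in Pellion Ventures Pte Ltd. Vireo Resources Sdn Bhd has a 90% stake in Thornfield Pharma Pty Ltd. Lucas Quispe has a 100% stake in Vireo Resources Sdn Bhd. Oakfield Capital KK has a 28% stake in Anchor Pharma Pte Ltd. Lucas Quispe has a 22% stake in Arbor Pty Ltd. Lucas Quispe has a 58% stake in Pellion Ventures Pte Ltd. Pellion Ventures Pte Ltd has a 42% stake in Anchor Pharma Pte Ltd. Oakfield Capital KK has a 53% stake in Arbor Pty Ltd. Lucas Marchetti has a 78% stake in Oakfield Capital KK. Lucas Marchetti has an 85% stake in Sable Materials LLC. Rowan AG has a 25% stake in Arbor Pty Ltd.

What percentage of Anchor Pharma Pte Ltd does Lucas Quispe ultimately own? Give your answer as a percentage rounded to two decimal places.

Lucas Quispe reaches Anchor along 2 paths.
Via Vireo → Pellion: 100% × 40% × 42% = 16.8%.
Via Pellion: 58% × 42% = 24.36%.
Total: 16.8% + 24.36% = 41.16%.

41.16%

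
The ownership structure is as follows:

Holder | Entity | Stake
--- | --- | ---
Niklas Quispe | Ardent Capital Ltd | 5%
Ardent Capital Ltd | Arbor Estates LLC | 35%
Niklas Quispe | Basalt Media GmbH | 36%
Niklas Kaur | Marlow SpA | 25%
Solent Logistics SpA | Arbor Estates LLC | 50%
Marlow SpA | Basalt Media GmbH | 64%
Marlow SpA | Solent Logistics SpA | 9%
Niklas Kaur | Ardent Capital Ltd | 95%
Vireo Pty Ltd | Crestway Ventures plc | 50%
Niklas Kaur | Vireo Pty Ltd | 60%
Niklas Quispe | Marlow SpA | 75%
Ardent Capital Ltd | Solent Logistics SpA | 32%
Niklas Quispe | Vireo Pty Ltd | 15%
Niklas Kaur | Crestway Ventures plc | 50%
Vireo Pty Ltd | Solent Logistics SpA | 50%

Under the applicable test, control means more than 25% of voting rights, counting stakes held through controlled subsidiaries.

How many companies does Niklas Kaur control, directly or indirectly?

Niklas Kaur holds 60% of Vireo, so Niklas Kaur controls Vireo.
Niklas Kaur holds 95% of Ardent, so Niklas Kaur controls Ardent.
Vireo and Ardent together hold 50% + 32% = 82% of Solent, so Niklas Kaur controls Solent.
Niklas Kaur and Vireo together hold 50% + 50% = 100% of Crestway, so Niklas Kaur controls Crestway.
Solent and Ardent together hold 50% + 35% = 85% of Arbor, so Niklas Kaur controls Arbor.
No other company's threshold is met.
Niklas Kaur controls 5 companies.

5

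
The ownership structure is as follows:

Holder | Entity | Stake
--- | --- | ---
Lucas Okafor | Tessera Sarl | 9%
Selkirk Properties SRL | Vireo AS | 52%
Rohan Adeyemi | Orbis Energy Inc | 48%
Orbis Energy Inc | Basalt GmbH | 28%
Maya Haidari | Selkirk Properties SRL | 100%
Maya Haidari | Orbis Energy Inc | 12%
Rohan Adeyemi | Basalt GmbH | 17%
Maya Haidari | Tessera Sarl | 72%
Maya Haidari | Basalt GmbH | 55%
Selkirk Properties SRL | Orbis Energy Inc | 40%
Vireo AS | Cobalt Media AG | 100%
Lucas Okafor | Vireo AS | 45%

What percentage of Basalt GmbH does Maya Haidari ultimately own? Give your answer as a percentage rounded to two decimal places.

Maya reaches Basalt along 3 paths.
Via Selkirk → Orbis: 100% × 40% × 28% = 11.2%.
Via Orbis: 12% × 28% = 3.36%.
Direct stake: 55% = 55%.
Total: 11.2% + 3.36% + 55% = 69.56%.

69.56%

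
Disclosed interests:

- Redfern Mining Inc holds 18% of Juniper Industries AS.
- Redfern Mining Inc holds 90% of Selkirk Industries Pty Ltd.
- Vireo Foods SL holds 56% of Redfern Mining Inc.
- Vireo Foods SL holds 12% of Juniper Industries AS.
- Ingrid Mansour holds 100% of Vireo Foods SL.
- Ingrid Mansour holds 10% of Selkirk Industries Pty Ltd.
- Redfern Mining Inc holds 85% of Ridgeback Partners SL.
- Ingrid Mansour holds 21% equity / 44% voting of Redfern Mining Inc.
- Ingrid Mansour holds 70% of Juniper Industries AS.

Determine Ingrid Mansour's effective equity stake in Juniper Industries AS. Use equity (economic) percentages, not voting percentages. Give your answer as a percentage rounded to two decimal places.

Ingrid reaches Juniper along 4 paths.
Via Vireo: 100% × 12% = 12%.
Direct stake: 70% = 70%.
Via Vireo → Redfern: 100% × 56% × 18% = 10.08%.
Via Redfern: 21% × 18% = 3.78%.
Total: 12% + 70% + 10.08% + 3.78% = 95.86%.

95.86%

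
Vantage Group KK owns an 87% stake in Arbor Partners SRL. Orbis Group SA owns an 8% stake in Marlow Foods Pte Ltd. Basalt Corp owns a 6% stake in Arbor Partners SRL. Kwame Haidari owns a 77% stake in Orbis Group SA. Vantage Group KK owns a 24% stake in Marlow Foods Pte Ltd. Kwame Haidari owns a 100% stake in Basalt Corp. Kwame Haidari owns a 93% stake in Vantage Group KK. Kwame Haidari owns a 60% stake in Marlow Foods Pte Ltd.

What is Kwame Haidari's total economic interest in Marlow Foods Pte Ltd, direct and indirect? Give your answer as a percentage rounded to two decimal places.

Kwame reaches Marlow along 3 paths.
Via Vantage: 93% × 24% = 22.32%.
Direct stake: 60% = 60%.
Via Orbis: 77% × 8% = 6.16%.
Total: 22.32% + 60% + 6.16% = 88.48%.

88.48%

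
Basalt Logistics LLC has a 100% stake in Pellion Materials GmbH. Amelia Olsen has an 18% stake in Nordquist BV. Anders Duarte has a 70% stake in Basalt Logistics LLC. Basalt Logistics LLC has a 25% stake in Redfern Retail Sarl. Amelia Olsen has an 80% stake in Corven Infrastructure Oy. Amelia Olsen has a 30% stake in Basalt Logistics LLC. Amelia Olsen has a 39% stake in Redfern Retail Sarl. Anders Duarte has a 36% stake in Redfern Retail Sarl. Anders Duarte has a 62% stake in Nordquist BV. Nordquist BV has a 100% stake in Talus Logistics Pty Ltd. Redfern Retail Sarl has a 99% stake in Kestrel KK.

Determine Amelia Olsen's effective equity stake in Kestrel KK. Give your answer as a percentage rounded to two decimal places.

46.04%

Amelia reaches Kestrel along 2 paths.
Via Basalt → Redfern: 30% × 25% × 99% = 7.425%.
Via Redfern: 39% × 99% = 38.61%.
Total: 7.425% + 38.61% = 46.035%.
Rounded: 46.04%.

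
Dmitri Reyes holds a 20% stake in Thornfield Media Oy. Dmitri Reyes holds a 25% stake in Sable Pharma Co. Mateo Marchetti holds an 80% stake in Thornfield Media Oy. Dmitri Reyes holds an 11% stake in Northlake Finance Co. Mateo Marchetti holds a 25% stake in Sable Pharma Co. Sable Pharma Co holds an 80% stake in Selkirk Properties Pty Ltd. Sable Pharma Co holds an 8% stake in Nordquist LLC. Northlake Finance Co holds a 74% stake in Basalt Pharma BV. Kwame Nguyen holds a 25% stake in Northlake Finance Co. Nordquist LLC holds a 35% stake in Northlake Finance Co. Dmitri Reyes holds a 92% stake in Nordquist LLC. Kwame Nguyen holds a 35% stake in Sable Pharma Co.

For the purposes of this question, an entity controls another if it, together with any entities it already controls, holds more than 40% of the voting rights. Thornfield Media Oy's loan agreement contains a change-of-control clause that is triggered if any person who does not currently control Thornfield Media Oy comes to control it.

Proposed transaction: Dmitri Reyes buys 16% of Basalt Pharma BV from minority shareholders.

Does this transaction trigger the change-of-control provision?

The purchase changes only Dmitri's holdings, so Dmitri is the only person who could newly come to control Thornfield.
Dmitri holds 92% of Nordquist, so Dmitri controls Nordquist.
Nordquist and Dmitri together hold 35% + 11% = 46% of Northlake, so Dmitri controls Northlake.
Northlake holds 74% of Basalt, so Dmitri controls Basalt.
In Thornfield, Dmitri's side holds only 20%, not > 40%.
So before the transaction, Dmitri does not control Thornfield.
After the purchase, Dmitri holds 16% of Basalt directly.
Northlake and Dmitri together hold 74% + 16% = 90% of Basalt, so Dmitri controls Basalt.
After the transaction, Dmitri's side holds 20% of Thornfield, not > 40%, so Dmitri still does not control Thornfield.
No new person acquires control, so the clause is not triggered.

No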